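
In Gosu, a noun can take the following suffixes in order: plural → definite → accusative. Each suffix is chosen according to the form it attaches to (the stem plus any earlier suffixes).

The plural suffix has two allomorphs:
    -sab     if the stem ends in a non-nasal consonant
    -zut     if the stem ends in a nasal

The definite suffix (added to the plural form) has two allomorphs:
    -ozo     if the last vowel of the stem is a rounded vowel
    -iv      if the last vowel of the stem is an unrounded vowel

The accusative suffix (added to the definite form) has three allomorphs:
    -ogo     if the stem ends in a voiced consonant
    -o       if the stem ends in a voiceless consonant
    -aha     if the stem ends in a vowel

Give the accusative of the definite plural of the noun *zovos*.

zovossabivogo

*zovos*: final consonant = /s/, non-nasal → -sab → *zovossab*.
The last vowel of the plural form *zovossab* is /a/, which is an unrounded vowel, so the definite suffix is -iv, giving *zovossabiv*.
Since the final sound of the definite form *zovossabiv* is /v/ (a voiced consonant), it takes -ogo, giving *zovossabivogo*.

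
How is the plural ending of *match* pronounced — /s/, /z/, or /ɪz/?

/ɪz/

The stem *match* ends in a sibilant (/s, z, ʃ, ʒ, tʃ, dʒ/).
The plural suffix surfaces as /ɪz/ after sibilants, /s/ after other voiceless consonants, and /z/ after other voiced sounds.
So the plural -s on *match* is pronounced /ɪz/.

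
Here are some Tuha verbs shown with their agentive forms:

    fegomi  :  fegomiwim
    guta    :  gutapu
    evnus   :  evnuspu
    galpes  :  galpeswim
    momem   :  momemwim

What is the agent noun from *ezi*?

eziwim

The suffix is conditioned by the last vowel: -wim when the last vowel of the stem is a front vowel (*fegomi*, *galpes*, *momem*); -pu when the last vowel of the stem is a back vowel (*guta*, *evnus*).
The last vowel of *ezi* is /i/, which is a front vowel, so the suffix is -wim, giving *eziwim*.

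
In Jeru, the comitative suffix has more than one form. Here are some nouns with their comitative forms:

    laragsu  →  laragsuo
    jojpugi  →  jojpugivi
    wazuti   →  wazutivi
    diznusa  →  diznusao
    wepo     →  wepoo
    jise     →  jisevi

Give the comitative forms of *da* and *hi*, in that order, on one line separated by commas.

The pattern is front/back vowel harmony: -vi when the last vowel of the stem is a front vowel (*jojpugi*, *wazuti*, *jise*); -o when the last vowel of the stem is a back vowel (*laragsu*, *diznusa*, *wepo*).
*da*: last vowel = /a/, a back vowel → -o → *dao*.
*hi*: last vowel = /i/, a front vowel → -vi → *hivi*.

dao, hivi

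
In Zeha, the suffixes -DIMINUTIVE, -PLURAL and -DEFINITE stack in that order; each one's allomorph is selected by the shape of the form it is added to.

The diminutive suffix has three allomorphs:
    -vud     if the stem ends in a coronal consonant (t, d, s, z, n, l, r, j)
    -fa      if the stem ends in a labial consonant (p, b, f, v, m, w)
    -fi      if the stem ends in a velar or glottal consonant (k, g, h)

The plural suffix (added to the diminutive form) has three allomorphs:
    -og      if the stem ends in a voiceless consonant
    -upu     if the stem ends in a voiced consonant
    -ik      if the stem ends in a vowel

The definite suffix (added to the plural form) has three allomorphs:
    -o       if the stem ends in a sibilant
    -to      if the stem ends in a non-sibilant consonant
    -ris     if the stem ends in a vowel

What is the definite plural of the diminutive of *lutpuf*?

*lutpuf*: final consonant = /f/, labial → -fa → *lutpuffa*.
Since the final sound of the diminutive form *lutpuffa* is /a/ (a vowel), it takes -ik, giving *lutpuffaik*.
The plural form *lutpuffaik* — final sound /k/ (a non-sibilant consonant) → -to → *lutpuffaikto*.

lutpuffaikto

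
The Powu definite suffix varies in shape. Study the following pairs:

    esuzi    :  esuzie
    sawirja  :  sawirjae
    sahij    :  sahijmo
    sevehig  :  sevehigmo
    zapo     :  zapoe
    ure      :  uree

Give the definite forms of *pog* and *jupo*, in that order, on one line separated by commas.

The alternation tracks the final sound of the stem — -mo when the stem ends in a consonant (*sahij*, *sevehig*); -e when the stem ends in a vowel (*esuzi*, *sawirja*, *zapo*, *ure*).
*pog* — final sound /g/ (a consonant) → -mo → *pogmo*.
*jupo*: final sound = /o/, a vowel → -e → *jupoe*.

pogmo, jupoe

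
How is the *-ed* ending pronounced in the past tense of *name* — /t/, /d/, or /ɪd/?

/d/

The stem *name* ends in a voiced sound other than /d/.
The -ed suffix is realized as /ɪd/ after /t, d/; as /t/ after other voiceless consonants; and as /d/ after other voiced sounds.
So -ed on *name* is pronounced /d/.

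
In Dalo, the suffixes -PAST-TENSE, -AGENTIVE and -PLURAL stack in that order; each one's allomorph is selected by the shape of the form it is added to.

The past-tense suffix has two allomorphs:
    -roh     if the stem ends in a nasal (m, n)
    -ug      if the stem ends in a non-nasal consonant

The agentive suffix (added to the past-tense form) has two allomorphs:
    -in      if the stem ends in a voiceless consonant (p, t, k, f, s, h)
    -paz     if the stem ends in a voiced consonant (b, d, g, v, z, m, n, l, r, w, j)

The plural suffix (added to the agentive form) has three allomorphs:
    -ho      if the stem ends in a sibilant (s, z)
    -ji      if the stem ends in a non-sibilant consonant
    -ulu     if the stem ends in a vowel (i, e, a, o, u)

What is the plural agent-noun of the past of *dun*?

Since the final consonant of *dun* is /n/ (a nasal), it takes -roh, giving *dunroh*.
The final consonant of the past-tense form *dunroh* is /h/, which is voiceless, so the agentive suffix is -in, giving *dunrohin*.
The agentive form *dunrohin*: final sound = /n/, a non-sibilant consonant → -ji → *dunrohinji*.

dunrohinji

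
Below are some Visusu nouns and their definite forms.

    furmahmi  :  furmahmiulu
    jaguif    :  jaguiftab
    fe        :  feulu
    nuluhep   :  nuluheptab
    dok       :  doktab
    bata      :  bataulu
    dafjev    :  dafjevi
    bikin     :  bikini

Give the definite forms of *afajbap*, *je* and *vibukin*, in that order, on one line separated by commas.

afajbaptab, jeulu, vibukini

The pattern is voicing of the final sound: -tab when the stem ends in a voiceless consonant (*jaguif*, *nuluhep*, *dok*); -i when the stem ends in a voiced consonant (*dafjev*, *bikin*); -ulu when the stem ends in a vowel (*furmahmi*, *fe*, *bata*).
Since the final sound of *afajbap* is /p/ (a voiceless consonant), it takes -tab, giving *afajbaptab*.
*je*: final sound = /e/, a vowel → -ulu → *jeulu*.
*vibukin* — final sound /n/ (a voiced consonant) → -i → *vibukini*.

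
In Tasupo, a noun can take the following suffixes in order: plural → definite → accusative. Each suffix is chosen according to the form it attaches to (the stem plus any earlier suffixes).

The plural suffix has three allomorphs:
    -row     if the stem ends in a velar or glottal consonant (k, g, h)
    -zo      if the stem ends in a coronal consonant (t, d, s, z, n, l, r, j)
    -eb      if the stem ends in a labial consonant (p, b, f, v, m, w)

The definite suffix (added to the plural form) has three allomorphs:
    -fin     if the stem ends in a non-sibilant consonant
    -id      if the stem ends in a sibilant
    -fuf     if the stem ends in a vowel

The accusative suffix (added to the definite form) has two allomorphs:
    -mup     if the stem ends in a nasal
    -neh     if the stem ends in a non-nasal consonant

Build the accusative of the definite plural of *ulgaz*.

ulgazzofufneh

The final consonant of *ulgaz* is /z/, which is coronal, so the plural suffix is -zo, giving *ulgazzo*.
The plural form *ulgazzo*: final sound = /o/, a vowel → -fuf → *ulgazzofuf*.
The definite form *ulgazzofuf*: final consonant = /f/, non-nasal → -neh → *ulgazzofufneh*.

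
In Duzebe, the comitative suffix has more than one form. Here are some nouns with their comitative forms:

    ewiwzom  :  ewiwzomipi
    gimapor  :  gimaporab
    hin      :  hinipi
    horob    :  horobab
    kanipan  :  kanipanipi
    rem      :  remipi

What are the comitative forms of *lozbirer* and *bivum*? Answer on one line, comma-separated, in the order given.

lozbirerab, bivumipi

The alternation tracks the final consonant of the stem — -ipi when the stem ends in a nasal (*ewiwzom*, *hin*, *kanipan*, *rem*); -ab when the stem ends in a non-nasal consonant (*gimapor*, *horob*).
The final consonant of *lozbirer* is /r/, which is non-nasal, so the suffix is -ab, giving *lozbirerab*.
Since the final consonant of *bivum* is /m/ (a nasal), it takes -ipi, giving *bivumipi*.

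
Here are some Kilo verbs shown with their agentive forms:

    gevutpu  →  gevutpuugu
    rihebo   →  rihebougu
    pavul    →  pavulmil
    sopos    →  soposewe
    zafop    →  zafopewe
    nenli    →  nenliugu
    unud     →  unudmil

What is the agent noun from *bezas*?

The suffix is conditioned by the final sound: -ewe when the stem ends in a voiceless consonant (*sopos*, *zafop*); -mil when the stem ends in a voiced consonant (*pavul*, *unud*); -ugu when the stem ends in a vowel (*gevutpu*, *rihebo*, *nenli*).
*bezas*: final sound = /s/, a voiceless consonant → -ewe → *bezasewe*.

bezasewe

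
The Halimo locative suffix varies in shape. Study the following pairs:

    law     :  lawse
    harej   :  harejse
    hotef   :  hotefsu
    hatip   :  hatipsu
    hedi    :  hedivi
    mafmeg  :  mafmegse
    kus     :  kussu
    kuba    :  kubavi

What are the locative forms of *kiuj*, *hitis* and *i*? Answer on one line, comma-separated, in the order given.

kiujse, hitissu, ivi

The pattern is voicing of the final sound: -su when the stem ends in a voiceless consonant (*hotef*, *hatip*, *kus*); -se when the stem ends in a voiced consonant (*law*, *harej*, *mafmeg*); -vi when the stem ends in a vowel (*hedi*, *kuba*).
*kiuj* — final sound /j/ (a voiced consonant) → -se → *kiujse*.
*hitis* — final sound /s/ (a voiceless consonant) → -su → *hitissu*.
Since the final sound of *i* is /i/ (a vowel), it takes -vi, giving *ivi*.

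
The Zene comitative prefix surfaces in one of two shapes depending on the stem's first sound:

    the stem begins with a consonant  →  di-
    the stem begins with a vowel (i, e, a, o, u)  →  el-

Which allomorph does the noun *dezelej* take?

di-

The first sound of *dezelej* is /d/, which is a consonant, so the prefix is di-.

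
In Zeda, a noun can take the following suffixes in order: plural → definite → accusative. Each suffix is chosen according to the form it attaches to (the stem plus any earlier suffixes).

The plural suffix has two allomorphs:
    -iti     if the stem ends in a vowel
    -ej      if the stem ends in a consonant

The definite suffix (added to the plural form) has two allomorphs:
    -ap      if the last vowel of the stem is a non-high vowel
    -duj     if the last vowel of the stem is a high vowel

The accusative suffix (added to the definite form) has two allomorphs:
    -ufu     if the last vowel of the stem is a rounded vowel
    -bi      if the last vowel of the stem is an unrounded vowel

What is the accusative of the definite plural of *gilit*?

gilitejapbi

*gilit* — final sound /t/ (a consonant) → -ej → *gilitej*.
The plural form *gilitej* — last vowel /e/ (a non-high vowel) → -ap → *gilitejap*.
The definite form *gilitejap*: last vowel = /a/, an unrounded vowel → -bi → *gilitejapbi*.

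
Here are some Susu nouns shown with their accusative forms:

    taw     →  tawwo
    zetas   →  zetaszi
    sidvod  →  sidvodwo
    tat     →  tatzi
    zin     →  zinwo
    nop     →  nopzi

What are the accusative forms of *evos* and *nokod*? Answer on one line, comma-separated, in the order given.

The suffix is conditioned by the final consonant: -zi when the stem ends in a voiceless consonant (*zetas*, *tat*, *nop*); -wo when the stem ends in a voiced consonant (*taw*, *sidvod*, *zin*).
Since the final consonant of *evos* is /s/ (voiceless), it takes -zi, giving *evoszi*.
Since the final consonant of *nokod* is /d/ (voiced), it takes -wo, giving *nokodwo*.

evoszi, nokodwo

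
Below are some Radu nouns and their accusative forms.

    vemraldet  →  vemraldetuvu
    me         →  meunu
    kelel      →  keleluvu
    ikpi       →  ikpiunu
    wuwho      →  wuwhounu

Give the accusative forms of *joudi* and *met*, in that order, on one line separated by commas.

The suffix is conditioned by the final sound: -uvu when the stem ends in a consonant (*vemraldet*, *kelel*); -unu when the stem ends in a vowel (*me*, *ikpi*, *wuwho*).
*joudi*: final sound = /i/, a vowel → -unu → *joudiunu*.
*met*: final sound = /t/, a consonant → -uvu → *metuvu*.

joudiunu, metuvu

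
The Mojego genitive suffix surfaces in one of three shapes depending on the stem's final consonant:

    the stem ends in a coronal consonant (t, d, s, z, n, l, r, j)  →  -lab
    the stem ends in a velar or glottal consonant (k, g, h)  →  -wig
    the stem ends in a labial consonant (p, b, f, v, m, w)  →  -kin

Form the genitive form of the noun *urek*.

The final consonant of *urek* is /k/, which is velar/glottal, so the suffix is -wig, giving *urekwig*.

urekwig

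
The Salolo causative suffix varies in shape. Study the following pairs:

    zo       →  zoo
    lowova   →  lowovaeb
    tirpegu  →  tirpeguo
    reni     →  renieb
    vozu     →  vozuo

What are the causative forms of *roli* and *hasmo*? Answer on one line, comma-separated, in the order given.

The pattern is rounding harmony: -o when the last vowel of the stem is a rounded vowel (*zo*, *tirpegu*, *vozu*); -eb when the last vowel of the stem is an unrounded vowel (*lowova*, *reni*).
*roli* — last vowel /i/ (an unrounded vowel) → -eb → *rolieb*.
Since the last vowel of *hasmo* is /o/ (a rounded vowel), it takes -o, giving *hasmoo*.

rolieb, hasmoo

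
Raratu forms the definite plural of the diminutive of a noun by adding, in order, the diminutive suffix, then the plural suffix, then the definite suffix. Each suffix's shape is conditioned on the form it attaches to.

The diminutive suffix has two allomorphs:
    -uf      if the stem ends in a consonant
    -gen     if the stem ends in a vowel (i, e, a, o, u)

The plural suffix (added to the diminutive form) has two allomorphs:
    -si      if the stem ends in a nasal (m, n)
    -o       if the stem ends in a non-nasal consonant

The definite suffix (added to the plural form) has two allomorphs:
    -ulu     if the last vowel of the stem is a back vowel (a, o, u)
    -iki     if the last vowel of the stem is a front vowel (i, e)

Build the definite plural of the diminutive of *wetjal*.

The final sound of *wetjal* is /l/, which is a consonant, so the diminutive suffix is -uf, giving *wetjaluf*.
Since the final consonant of the diminutive form *wetjaluf* is /f/ (non-nasal), it takes -o, giving *wetjalufo*.
The plural form *wetjalufo*: last vowel = /o/, a back vowel → -ulu → *wetjalufoulu*.

wetjalufoulu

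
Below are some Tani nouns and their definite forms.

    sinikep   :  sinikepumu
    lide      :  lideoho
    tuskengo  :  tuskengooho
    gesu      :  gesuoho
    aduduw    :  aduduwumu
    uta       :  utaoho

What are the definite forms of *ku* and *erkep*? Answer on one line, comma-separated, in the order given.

kuoho, erkepumu

The pattern is consonant vs. vowel: -umu when the stem ends in a consonant (*sinikep*, *aduduw*); -oho when the stem ends in a vowel (*lide*, *tuskengo*, *gesu*, *uta*).
*ku*: final sound = /u/, a vowel → -oho → *kuoho*.
Since the final sound of *erkep* is /p/ (a consonant), it takes -umu, giving *erkepumu*.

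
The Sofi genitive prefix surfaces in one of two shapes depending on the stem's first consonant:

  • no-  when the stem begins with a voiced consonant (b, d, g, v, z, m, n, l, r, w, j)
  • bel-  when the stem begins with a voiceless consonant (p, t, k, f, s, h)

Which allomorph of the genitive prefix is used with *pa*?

Since the first consonant of *pa* is /p/ (voiceless), it takes bel-.

bel-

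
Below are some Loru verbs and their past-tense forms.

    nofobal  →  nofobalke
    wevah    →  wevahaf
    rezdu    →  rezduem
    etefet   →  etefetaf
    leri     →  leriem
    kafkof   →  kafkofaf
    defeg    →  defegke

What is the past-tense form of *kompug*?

kompugke

The suffix is conditioned by the final sound: -af when the stem ends in a voiceless consonant (*wevah*, *etefet*, *kafkof*); -ke when the stem ends in a voiced consonant (*nofobal*, *defeg*); -em when the stem ends in a vowel (*rezdu*, *leri*).
Since the final sound of *kompug* is /g/ (a voiced consonant), it takes -ke, giving *kompugke*.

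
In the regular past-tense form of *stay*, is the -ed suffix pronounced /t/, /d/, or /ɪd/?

The stem *stay* ends in a voiced sound other than /d/.
The -ed suffix is realized as /ɪd/ after /t, d/; as /t/ after other voiceless consonants; and as /d/ after other voiced sounds.
So -ed on *stay* is pronounced /d/.

/d/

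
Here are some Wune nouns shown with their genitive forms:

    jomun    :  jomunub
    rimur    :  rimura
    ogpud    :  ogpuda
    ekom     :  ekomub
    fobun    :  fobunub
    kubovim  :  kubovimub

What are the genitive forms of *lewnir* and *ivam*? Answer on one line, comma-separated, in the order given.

The alternation tracks the final consonant of the stem — -ub when the stem ends in a nasal (*jomun*, *ekom*, *fobun*, *kubovim*); -a when the stem ends in a non-nasal consonant (*rimur*, *ogpud*).
The final consonant of *lewnir* is /r/, which is non-nasal, so the suffix is -a, giving *lewnira*.
The final consonant of *ivam* is /m/, which is a nasal, so the suffix is -ub, giving *ivamub*.

lewnira, ivamub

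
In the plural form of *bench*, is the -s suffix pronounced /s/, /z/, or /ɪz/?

/ɪz/

The stem *bench* ends in a sibilant (/s, z, ʃ, ʒ, tʃ, dʒ/).
The plural suffix surfaces as /ɪz/ after sibilants, /s/ after other voiceless consonants, and /z/ after other voiced sounds.
So the plural -s on *bench* is pronounced /ɪz/.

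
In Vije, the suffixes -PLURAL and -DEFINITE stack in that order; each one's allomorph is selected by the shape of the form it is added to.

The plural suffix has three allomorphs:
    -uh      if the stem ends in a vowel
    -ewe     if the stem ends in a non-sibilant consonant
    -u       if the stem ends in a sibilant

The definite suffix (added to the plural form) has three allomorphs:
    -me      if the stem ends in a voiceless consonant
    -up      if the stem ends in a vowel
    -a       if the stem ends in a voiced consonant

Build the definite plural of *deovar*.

*deovar*: final sound = /r/, a non-sibilant consonant → -ewe → *deovarewe*.
The final sound of the plural form *deovarewe* is /e/, which is a vowel, so the definite suffix is -up, giving *deovareweup*.

deovareweup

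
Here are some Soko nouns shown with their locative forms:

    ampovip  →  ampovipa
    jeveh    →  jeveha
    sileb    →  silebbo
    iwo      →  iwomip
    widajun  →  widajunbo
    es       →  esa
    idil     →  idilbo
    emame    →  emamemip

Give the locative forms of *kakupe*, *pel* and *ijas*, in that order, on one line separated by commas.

The suffix is conditioned by the final sound: -a when the stem ends in a voiceless consonant (*ampovip*, *jeveh*, *es*); -bo when the stem ends in a voiced consonant (*sileb*, *widajun*, *idil*); -mip when the stem ends in a vowel (*iwo*, *emame*).
*kakupe* — final sound /e/ (a vowel) → -mip → *kakupemip*.
The final sound of *pel* is /l/, which is a voiced consonant, so the suffix is -bo, giving *pelbo*.
*ijas* — final sound /s/ (a voiceless consonant) → -a → *ijasa*.

kakupemip, pelbo, ijasa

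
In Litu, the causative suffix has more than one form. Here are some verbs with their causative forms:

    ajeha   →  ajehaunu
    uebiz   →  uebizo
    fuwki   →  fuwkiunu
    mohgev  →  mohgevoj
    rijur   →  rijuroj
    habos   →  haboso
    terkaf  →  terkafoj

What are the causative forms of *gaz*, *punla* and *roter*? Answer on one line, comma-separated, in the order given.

The alternation tracks the final sound of the stem — -o when the stem ends in a sibilant (*uebiz*, *habos*); -oj when the stem ends in a non-sibilant consonant (*mohgev*, *rijur*, *terkaf*); -unu when the stem ends in a vowel (*ajeha*, *fuwki*).
The final sound of *gaz* is /z/, which is a sibilant, so the suffix is -o, giving *gazo*.
The final sound of *punla* is /a/, which is a vowel, so the suffix is -unu, giving *punlaunu*.
*roter*: final sound = /r/, a non-sibilant consonant → -oj → *roteroj*.

gazo, punlaunu, roteroj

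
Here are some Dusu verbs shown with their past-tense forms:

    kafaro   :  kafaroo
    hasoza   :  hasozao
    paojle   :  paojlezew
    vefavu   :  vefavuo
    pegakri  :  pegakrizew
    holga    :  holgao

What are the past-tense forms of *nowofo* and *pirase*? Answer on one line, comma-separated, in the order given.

nowofoo, pirasezew

Looking at the last vowel of each stem: -zew when the last vowel of the stem is a front vowel (*paojle*, *pegakri*); -o when the last vowel of the stem is a back vowel (*kafaro*, *hasoza*, *vefavu*, *holga*).
Since the last vowel of *nowofo* is /o/ (a back vowel), it takes -o, giving *nowofoo*.
Since the last vowel of *pirase* is /e/ (a front vowel), it takes -zew, giving *pirasezew*.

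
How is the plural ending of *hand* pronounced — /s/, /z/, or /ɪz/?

The stem *hand* ends in a voiced non-sibilant sound.
The plural suffix surfaces as /ɪz/ after sibilants, /s/ after other voiceless consonants, and /z/ after other voiced sounds.
So the plural -s on *hand* is pronounced /z/.

/z/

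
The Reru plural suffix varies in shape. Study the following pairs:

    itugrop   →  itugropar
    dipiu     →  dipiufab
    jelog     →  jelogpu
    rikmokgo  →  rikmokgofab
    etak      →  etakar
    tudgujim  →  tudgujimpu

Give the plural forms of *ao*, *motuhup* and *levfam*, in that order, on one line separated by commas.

The pattern is voicing of the final sound: -ar when the stem ends in a voiceless consonant (*itugrop*, *etak*); -pu when the stem ends in a voiced consonant (*jelog*, *tudgujim*); -fab when the stem ends in a vowel (*dipiu*, *rikmokgo*).
*ao*: final sound = /o/, a vowel → -fab → *aofab*.
*motuhup* — final sound /p/ (a voiceless consonant) → -ar → *motuhupar*.
The final sound of *levfam* is /m/, which is a voiced consonant, so the suffix is -pu, giving *levfampu*.

aofab, motuhupar, levfampu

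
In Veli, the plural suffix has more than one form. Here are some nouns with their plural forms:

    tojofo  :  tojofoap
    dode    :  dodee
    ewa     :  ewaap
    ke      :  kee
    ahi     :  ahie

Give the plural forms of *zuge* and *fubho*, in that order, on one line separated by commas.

zugee, fubhoap

The alternation tracks the last vowel of the stem — -e when the last vowel of the stem is a front vowel (*dode*, *ke*, *ahi*); -ap when the last vowel of the stem is a back vowel (*tojofo*, *ewa*).
Since the last vowel of *zuge* is /e/ (a front vowel), it takes -e, giving *zugee*.
The last vowel of *fubho* is /o/, which is a back vowel, so the suffix is -ap, giving *fubhoap*.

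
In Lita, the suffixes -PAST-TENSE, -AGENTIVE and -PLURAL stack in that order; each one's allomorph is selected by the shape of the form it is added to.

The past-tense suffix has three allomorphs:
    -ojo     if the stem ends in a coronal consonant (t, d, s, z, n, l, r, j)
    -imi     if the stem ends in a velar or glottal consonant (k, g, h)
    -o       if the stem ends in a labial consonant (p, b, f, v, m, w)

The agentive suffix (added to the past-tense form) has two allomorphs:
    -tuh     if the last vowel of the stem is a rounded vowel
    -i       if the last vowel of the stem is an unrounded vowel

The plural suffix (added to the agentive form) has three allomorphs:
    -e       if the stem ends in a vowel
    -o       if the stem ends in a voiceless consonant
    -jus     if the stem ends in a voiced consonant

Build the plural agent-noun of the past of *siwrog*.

siwrogimiie

Since the final consonant of *siwrog* is /g/ (velar/glottal), it takes -imi, giving *siwrogimi*.
The past-tense form *siwrogimi*: last vowel = /i/, an unrounded vowel → -i → *siwrogimii*.
The agentive form *siwrogimii* — final sound /i/ (a vowel) → -e → *siwrogimiie*.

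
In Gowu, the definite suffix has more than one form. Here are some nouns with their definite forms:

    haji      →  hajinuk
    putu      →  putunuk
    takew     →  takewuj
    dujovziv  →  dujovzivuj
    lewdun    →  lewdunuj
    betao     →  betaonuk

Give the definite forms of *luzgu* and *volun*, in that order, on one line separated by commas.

The pattern is consonant vs. vowel: -uj when the stem ends in a consonant (*takew*, *dujovziv*, *lewdun*); -nuk when the stem ends in a vowel (*haji*, *putu*, *betao*).
*luzgu* — final sound /u/ (a vowel) → -nuk → *luzgunuk*.
Since the final sound of *volun* is /n/ (a consonant), it takes -uj, giving *volunuj*.

luzgunuk, volunuj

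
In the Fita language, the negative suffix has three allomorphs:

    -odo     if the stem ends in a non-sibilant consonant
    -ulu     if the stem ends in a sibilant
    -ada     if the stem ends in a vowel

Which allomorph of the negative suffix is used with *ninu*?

-ada

*ninu* — final sound /u/ (a vowel) → -ada.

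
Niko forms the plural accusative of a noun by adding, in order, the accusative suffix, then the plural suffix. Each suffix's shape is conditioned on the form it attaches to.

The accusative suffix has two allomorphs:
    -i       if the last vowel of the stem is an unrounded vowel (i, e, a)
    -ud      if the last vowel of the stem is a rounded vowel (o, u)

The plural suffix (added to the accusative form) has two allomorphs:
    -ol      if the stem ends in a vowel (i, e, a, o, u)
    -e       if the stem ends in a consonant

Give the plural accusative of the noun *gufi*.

*gufi*: last vowel = /i/, an unrounded vowel → -i → *gufii*.
Since the final sound of the accusative form *gufii* is /i/ (a vowel), it takes -ol, giving *gufiiol*.

gufiiol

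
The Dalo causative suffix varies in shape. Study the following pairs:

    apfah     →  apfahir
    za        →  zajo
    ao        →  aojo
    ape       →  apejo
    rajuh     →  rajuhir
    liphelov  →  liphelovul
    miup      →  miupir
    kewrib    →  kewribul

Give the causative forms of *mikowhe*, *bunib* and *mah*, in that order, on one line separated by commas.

mikowhejo, bunibul, mahir

The pattern is voicing of the final sound: -ir when the stem ends in a voiceless consonant (*apfah*, *rajuh*, *miup*); -ul when the stem ends in a voiced consonant (*liphelov*, *kewrib*); -jo when the stem ends in a vowel (*za*, *ao*, *ape*).
Since the final sound of *mikowhe* is /e/ (a vowel), it takes -jo, giving *mikowhejo*.
*bunib*: final sound = /b/, a voiced consonant → -ul → *bunibul*.
*mah* — final sound /h/ (a voiceless consonant) → -ir → *mahir*.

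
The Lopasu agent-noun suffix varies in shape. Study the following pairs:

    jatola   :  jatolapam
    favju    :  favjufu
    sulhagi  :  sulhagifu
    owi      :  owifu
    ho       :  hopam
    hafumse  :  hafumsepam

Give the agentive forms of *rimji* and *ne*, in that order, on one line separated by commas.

The suffix is conditioned by the last vowel: -fu when the last vowel of the stem is a high vowel (*favju*, *sulhagi*, *owi*); -pam when the last vowel of the stem is a non-high vowel (*jatola*, *ho*, *hafumse*).
Since the last vowel of *rimji* is /i/ (a high vowel), it takes -fu, giving *rimjifu*.
*ne* — last vowel /e/ (a non-high vowel) → -pam → *nepam*.

rimjifu, nepam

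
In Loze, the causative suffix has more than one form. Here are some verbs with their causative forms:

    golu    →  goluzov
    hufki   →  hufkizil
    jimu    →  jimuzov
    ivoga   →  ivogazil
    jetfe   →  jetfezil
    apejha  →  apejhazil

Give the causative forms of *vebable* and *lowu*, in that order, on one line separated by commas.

vebablezil, lowuzov

Looking at the last vowel of each stem: -zov when the last vowel of the stem is a rounded vowel (*golu*, *jimu*); -zil when the last vowel of the stem is an unrounded vowel (*hufki*, *ivoga*, *jetfe*, *apejha*).
*vebable*: last vowel = /e/, an unrounded vowel → -zil → *vebablezil*.
*lowu*: last vowel = /u/, a rounded vowel → -zov → *lowuzov*.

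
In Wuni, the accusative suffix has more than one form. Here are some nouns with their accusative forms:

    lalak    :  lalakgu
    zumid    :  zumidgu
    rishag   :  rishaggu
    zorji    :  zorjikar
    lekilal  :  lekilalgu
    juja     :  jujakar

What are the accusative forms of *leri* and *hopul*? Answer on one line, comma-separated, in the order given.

Looking at the final sound of each stem: -gu when the stem ends in a consonant (*lalak*, *zumid*, *rishag*, *lekilal*); -kar when the stem ends in a vowel (*zorji*, *juja*).
*leri*: final sound = /i/, a vowel → -kar → *lerikar*.
*hopul* — final sound /l/ (a consonant) → -gu → *hopulgu*.

lerikar, hopulgu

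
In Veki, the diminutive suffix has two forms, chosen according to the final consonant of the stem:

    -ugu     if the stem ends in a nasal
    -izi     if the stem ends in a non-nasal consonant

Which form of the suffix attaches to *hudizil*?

Since the final consonant of *hudizil* is /l/ (non-nasal), it takes -izi.

-izi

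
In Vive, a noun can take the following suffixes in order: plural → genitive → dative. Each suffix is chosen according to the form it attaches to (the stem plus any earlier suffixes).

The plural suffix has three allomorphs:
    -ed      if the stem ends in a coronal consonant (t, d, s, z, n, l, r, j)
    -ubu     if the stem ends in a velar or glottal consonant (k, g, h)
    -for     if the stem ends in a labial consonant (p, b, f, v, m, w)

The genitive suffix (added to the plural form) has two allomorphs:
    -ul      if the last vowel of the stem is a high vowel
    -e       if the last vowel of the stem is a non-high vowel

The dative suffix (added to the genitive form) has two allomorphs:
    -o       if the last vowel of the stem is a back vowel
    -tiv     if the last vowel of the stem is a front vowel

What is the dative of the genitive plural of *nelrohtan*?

nelrohtanedetiv

The final consonant of *nelrohtan* is /n/, which is coronal, so the plural suffix is -ed, giving *nelrohtaned*.
Since the last vowel of the plural form *nelrohtaned* is /e/ (a non-high vowel), it takes -e, giving *nelrohtanede*.
Since the last vowel of the genitive form *nelrohtanede* is /e/ (a front vowel), it takes -tiv, giving *nelrohtanedetiv*.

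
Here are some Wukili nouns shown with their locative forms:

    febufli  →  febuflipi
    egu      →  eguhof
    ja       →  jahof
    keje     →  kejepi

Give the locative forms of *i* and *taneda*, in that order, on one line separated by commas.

The pattern is front/back vowel harmony: -pi when the last vowel of the stem is a front vowel (*febufli*, *keje*); -hof when the last vowel of the stem is a back vowel (*egu*, *ja*).
The last vowel of *i* is /i/, which is a front vowel, so the suffix is -pi, giving *ipi*.
*taneda*: last vowel = /a/, a back vowel → -hof → *tanedahof*.

ipi, tanedahof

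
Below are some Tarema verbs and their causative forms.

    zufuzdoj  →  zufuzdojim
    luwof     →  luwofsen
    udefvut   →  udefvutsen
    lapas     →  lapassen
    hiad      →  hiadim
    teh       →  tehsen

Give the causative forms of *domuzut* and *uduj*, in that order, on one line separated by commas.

domuzutsen, udujim

The suffix is conditioned by the final consonant: -sen when the stem ends in a voiceless consonant (*luwof*, *udefvut*, *lapas*, *teh*); -im when the stem ends in a voiced consonant (*zufuzdoj*, *hiad*).
*domuzut* — final consonant /t/ (voiceless) → -sen → *domuzutsen*.
*uduj* — final consonant /j/ (voiced) → -im → *udujim*.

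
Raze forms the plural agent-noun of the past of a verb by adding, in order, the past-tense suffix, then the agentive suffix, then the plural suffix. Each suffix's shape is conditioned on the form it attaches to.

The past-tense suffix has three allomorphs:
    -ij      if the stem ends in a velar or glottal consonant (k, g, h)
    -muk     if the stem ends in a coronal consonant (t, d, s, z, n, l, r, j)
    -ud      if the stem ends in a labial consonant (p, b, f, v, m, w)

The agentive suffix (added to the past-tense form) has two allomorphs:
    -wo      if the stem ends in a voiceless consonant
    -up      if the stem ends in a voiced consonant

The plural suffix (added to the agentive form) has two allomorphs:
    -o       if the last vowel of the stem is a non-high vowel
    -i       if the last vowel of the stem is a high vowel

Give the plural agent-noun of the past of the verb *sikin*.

sikinmukwoo

Since the final consonant of *sikin* is /n/ (coronal), it takes -muk, giving *sikinmuk*.
The past-tense form *sikinmuk*: final consonant = /k/, voiceless → -wo → *sikinmukwo*.
The agentive form *sikinmukwo*: last vowel = /o/, a non-high vowel → -o → *sikinmukwoo*.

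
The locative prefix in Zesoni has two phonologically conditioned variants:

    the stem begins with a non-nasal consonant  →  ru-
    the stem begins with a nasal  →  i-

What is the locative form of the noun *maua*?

*maua*: first consonant = /m/, a nasal → i- → *imaua*.

imaua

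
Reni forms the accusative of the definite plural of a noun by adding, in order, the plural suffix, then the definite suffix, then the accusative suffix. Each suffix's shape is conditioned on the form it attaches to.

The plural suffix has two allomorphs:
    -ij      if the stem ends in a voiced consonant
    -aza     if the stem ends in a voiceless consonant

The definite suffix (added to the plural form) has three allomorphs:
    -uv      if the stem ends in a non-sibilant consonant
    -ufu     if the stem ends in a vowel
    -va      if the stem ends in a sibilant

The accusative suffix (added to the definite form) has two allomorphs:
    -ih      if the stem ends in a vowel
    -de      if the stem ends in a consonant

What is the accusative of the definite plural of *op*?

opazaufuih

*op* — final consonant /p/ (voiceless) → -aza → *opaza*.
The final sound of the plural form *opaza* is /a/, which is a vowel, so the definite suffix is -ufu, giving *opazaufu*.
The definite form *opazaufu*: final sound = /u/, a vowel → -ih → *opazaufuih*.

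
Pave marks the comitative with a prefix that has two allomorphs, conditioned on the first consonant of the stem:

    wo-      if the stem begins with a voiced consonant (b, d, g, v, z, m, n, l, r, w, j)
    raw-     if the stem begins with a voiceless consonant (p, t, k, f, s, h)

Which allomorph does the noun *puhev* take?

raw-

*puhev* — first consonant /p/ (voiceless) → raw-.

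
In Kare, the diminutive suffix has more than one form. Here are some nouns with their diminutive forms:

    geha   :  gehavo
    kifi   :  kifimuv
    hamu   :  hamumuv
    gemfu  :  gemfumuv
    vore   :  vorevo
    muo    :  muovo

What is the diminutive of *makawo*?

makawovo

The suffix is conditioned by the last vowel: -muv when the last vowel of the stem is a high vowel (*kifi*, *hamu*, *gemfu*); -vo when the last vowel of the stem is a non-high vowel (*geha*, *vore*, *muo*).
Since the last vowel of *makawo* is /o/ (a non-high vowel), it takes -vo, giving *makawovo*.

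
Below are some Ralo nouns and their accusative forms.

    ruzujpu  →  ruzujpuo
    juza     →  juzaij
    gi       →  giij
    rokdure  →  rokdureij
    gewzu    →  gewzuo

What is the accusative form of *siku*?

The alternation tracks the last vowel of the stem — -o when the last vowel of the stem is a rounded vowel (*ruzujpu*, *gewzu*); -ij when the last vowel of the stem is an unrounded vowel (*juza*, *gi*, *rokdure*).
*siku*: last vowel = /u/, a rounded vowel → -o → *sikuo*.

sikuo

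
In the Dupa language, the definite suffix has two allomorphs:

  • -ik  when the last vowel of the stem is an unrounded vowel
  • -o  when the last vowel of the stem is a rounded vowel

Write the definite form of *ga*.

*ga*: last vowel = /a/, an unrounded vowel → -ik → *gaik*.

gaik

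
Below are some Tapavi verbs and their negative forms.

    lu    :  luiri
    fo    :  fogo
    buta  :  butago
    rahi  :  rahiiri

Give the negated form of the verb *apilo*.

apilogo

The pattern is height harmony: -iri when the last vowel of the stem is a high vowel (*lu*, *rahi*); -go when the last vowel of the stem is a non-high vowel (*fo*, *buta*).
*apilo*: last vowel = /o/, a non-high vowel → -go → *apilogo*.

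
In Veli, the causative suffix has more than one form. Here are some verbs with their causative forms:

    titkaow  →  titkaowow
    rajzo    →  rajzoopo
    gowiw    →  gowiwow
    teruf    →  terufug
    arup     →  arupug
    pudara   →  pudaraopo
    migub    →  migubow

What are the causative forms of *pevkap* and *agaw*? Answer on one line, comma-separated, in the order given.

pevkapug, agawow

The pattern is voicing of the final sound: -ug when the stem ends in a voiceless consonant (*teruf*, *arup*); -ow when the stem ends in a voiced consonant (*titkaow*, *gowiw*, *migub*); -opo when the stem ends in a vowel (*rajzo*, *pudara*).
*pevkap* — final sound /p/ (a voiceless consonant) → -ug → *pevkapug*.
Since the final sound of *agaw* is /w/ (a voiced consonant), it takes -ow, giving *agawow*.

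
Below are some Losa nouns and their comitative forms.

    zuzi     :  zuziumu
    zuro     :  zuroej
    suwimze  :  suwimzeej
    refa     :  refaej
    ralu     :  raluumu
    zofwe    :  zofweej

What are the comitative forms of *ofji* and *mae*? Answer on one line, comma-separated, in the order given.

ofjiumu, maeej

Looking at the last vowel of each stem: -umu when the last vowel of the stem is a high vowel (*zuzi*, *ralu*); -ej when the last vowel of the stem is a non-high vowel (*zuro*, *suwimze*, *refa*, *zofwe*).
The last vowel of *ofji* is /i/, which is a high vowel, so the suffix is -umu, giving *ofjiumu*.
Since the last vowel of *mae* is /e/ (a non-high vowel), it takes -ej, giving *maeej*.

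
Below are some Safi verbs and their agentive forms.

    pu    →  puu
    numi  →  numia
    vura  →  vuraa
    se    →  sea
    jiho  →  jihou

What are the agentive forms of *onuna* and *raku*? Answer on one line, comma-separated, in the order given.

onunaa, rakuu

The suffix is conditioned by the last vowel: -u when the last vowel of the stem is a rounded vowel (*pu*, *jiho*); -a when the last vowel of the stem is an unrounded vowel (*numi*, *vura*, *se*).
*onuna*: last vowel = /a/, an unrounded vowel → -a → *onunaa*.
Since the last vowel of *raku* is /u/ (a rounded vowel), it takes -u, giving *rakuu*.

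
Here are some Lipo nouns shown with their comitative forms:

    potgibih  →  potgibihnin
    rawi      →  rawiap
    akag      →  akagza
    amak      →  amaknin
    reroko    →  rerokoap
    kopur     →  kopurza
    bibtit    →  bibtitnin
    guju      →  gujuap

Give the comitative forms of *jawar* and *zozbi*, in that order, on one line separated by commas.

jawarza, zozbiap

Looking at the final sound of each stem: -nin when the stem ends in a voiceless consonant (*potgibih*, *amak*, *bibtit*); -za when the stem ends in a voiced consonant (*akag*, *kopur*); -ap when the stem ends in a vowel (*rawi*, *reroko*, *guju*).
Since the final sound of *jawar* is /r/ (a voiced consonant), it takes -za, giving *jawarza*.
*zozbi*: final sound = /i/, a vowel → -ap → *zozbiap*.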